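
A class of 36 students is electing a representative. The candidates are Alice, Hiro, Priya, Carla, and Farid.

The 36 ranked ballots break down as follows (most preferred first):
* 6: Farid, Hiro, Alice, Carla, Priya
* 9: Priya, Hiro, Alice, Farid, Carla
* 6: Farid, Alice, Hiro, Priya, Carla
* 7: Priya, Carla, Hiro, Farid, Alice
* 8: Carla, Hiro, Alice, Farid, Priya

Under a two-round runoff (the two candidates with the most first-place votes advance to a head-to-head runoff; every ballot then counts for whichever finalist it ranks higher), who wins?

Round 1 first-place votes: Alice 0, Hiro 0, Priya 16, Carla 8, Farid 12. Priya and Farid advance.
Runoff: Priya is ranked above Farid on 16 ballots, Farid above Priya on 20.

Farid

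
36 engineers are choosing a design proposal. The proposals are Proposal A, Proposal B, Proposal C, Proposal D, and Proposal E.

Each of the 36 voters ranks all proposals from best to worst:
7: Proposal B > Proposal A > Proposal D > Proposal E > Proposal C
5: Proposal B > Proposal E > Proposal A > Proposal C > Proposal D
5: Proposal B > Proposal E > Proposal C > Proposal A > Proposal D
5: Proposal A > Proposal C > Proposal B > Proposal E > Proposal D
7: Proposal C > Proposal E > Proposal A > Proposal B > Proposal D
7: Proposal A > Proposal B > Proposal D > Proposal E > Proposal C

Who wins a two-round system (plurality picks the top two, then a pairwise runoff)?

Proposal A

Round 1 first-place votes: Proposal A 12, Proposal B 17, Proposal C 7, Proposal D 0, Proposal E 0. Proposal B and Proposal A advance.
Runoff: Proposal B is ranked above Proposal A on 17 ballots, Proposal A above Proposal B on 19.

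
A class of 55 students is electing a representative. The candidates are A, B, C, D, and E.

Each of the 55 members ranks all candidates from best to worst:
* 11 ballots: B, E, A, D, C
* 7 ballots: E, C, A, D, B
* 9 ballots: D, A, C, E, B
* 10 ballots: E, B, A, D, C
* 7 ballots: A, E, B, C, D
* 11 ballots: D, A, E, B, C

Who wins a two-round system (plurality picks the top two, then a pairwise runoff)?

Round 1 first-place votes: A 7, B 11, C 0, D 20, E 17. D and E advance.
Runoff: D is ranked above E on 20 ballots, E above D on 35.

E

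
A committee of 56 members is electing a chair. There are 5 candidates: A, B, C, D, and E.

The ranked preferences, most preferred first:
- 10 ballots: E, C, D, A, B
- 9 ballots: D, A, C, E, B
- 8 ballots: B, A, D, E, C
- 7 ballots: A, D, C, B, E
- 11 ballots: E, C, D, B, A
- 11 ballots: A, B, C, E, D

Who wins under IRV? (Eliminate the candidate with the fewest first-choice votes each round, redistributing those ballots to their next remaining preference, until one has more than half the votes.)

Round 1: A 18, B 8, C 0, D 9, E 21. C eliminated.
Round 2: A 18, B 8, D 9, E 21. B eliminated.
Round 3: A 26, D 9, E 21. D eliminated.
Round 4: A 35, E 21. A has a majority (≥29).

A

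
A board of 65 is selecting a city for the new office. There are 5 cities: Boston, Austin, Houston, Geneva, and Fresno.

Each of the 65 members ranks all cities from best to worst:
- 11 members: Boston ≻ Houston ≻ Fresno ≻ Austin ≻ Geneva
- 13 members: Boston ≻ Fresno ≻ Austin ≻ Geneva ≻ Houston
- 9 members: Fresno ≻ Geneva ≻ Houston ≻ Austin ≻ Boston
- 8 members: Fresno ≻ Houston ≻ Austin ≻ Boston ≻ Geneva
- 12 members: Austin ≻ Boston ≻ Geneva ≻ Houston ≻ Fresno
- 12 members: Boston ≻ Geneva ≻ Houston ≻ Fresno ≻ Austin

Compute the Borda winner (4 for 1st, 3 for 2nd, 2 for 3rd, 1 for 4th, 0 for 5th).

Boston: 11×4 + 13×4 + 9×0 + 8×1 + 12×3 + 12×4 = 188
Austin: 11×1 + 13×2 + 9×1 + 8×2 + 12×4 + 12×0 = 110
Houston: 11×3 + 13×0 + 9×2 + 8×3 + 12×1 + 12×2 = 111
Geneva: 11×0 + 13×1 + 9×3 + 8×0 + 12×2 + 12×3 = 100
Fresno: 11×2 + 13×3 + 9×4 + 8×4 + 12×0 + 12×1 = 141

Boston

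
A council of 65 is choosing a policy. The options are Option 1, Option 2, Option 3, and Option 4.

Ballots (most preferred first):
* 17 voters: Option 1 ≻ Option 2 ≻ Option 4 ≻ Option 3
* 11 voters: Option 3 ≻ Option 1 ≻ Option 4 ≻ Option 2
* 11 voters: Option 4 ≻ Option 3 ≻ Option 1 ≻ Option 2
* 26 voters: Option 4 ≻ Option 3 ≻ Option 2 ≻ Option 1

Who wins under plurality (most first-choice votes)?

First-place votes: Option 1 17, Option 2 0, Option 3 11, Option 4 37.

Option 4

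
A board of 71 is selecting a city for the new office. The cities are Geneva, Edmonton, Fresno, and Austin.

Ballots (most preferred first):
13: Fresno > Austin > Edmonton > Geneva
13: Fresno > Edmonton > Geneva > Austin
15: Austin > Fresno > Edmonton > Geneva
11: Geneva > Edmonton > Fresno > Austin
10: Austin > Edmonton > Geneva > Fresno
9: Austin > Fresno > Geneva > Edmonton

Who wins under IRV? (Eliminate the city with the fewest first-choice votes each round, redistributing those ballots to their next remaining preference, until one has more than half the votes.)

Fresno

Round 1: Geneva 11, Edmonton 0, Fresno 26, Austin 34. Edmonton eliminated.
Round 2: Geneva 11, Fresno 26, Austin 34. Geneva eliminated.
Round 3: Fresno 37, Austin 34. Fresno has a majority (≥36).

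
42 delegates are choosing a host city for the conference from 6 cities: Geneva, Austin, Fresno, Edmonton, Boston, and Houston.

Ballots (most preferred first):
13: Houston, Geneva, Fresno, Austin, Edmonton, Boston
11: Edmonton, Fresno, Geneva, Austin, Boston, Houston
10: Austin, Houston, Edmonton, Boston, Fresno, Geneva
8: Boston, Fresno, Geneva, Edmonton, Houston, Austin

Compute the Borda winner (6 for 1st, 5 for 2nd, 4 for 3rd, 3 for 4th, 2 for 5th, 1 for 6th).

Geneva: 13×5 + 11×4 + 10×1 + 8×4 = 151
Austin: 13×3 + 11×3 + 10×6 + 8×1 = 140
Fresno: 13×4 + 11×5 + 10×2 + 8×5 = 167
Edmonton: 13×2 + 11×6 + 10×4 + 8×3 = 156
Boston: 13×1 + 11×2 + 10×3 + 8×6 = 113
Houston: 13×6 + 11×1 + 10×5 + 8×2 = 155

Fresno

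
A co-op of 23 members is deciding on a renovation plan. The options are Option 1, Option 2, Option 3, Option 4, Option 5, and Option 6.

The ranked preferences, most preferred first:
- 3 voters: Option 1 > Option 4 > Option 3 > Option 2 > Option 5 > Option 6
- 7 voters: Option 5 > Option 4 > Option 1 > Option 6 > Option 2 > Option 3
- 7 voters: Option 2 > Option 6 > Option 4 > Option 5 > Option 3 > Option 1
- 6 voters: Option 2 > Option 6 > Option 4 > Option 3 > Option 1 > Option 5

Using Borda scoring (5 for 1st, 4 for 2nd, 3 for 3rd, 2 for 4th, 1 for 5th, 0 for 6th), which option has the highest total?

Option 4

Option 1: 3×5 + 7×3 + 7×0 + 6×1 = 42
Option 2: 3×2 + 7×1 + 7×5 + 6×5 = 78
Option 3: 3×3 + 7×0 + 7×1 + 6×2 = 28
Option 4: 3×4 + 7×4 + 7×3 + 6×3 = 79
Option 5: 3×1 + 7×5 + 7×2 + 6×0 = 52
Option 6: 3×0 + 7×2 + 7×4 + 6×4 = 66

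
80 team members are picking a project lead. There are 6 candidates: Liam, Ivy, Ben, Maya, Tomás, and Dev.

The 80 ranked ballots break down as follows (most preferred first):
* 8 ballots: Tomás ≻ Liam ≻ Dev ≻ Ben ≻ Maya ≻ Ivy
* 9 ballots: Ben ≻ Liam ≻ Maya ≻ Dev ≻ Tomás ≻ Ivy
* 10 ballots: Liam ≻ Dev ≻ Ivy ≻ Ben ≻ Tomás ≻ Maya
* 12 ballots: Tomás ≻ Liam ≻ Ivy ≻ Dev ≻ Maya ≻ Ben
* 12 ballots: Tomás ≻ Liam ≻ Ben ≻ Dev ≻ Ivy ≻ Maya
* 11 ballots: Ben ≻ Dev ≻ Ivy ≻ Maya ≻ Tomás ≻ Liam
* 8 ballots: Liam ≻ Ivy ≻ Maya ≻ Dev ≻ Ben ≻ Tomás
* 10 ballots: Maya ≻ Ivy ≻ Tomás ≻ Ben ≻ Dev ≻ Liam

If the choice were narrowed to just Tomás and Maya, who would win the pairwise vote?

Tomás

Tomás is ranked above Maya on 42 ballots; Maya above Tomás on 38.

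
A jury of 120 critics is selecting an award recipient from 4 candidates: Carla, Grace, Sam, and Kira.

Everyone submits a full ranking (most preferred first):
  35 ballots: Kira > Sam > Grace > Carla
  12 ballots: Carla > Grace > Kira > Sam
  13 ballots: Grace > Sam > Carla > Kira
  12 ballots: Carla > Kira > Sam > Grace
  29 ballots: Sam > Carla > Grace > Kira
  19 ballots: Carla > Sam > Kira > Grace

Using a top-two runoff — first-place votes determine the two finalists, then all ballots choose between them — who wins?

Round 1 first-place votes: Carla 43, Grace 13, Sam 29, Kira 35. Carla and Kira advance.
Runoff: Carla is ranked above Kira on 85 ballots, Kira above Carla on 35.

Carla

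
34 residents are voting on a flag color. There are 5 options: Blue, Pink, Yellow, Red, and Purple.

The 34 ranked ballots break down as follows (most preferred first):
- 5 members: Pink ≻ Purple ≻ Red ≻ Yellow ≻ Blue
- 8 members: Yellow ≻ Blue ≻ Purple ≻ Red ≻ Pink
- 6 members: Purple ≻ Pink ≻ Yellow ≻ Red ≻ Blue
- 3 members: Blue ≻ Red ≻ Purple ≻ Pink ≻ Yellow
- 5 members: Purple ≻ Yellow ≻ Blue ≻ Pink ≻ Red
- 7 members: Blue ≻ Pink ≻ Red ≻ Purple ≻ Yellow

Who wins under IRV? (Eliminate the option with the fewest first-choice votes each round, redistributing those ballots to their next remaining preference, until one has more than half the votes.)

Blue

Round 1: Blue 10, Pink 5, Yellow 8, Red 0, Purple 11. Red eliminated.
Round 2: Blue 10, Pink 5, Yellow 8, Purple 11. Pink eliminated.
Round 3: Blue 10, Yellow 8, Purple 16. Yellow eliminated.
Round 4: Blue 18, Purple 16. Blue has a majority (≥18).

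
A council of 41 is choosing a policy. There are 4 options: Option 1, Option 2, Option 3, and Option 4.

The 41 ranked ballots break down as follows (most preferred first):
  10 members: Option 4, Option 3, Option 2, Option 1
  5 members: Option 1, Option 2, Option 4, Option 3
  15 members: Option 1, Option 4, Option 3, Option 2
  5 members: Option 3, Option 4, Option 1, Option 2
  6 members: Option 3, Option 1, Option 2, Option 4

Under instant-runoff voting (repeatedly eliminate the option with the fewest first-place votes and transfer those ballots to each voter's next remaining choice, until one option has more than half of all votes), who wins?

Option 3

Round 1: Option 1 20, Option 2 0, Option 3 11, Option 4 10. Option 2 eliminated.
Round 2: Option 1 20, Option 3 11, Option 4 10. Option 4 eliminated.
Round 3: Option 1 20, Option 3 21. Option 3 has a majority (≥21).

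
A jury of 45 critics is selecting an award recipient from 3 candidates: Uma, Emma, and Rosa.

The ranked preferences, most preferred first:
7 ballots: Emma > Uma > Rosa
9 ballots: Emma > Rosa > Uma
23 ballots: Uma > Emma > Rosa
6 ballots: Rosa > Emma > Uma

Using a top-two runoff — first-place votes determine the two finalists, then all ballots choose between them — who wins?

Uma

Round 1 first-place votes: Uma 23, Emma 16, Rosa 6. Uma and Emma advance.
Runoff: Uma is ranked above Emma on 23 ballots, Emma above Uma on 22.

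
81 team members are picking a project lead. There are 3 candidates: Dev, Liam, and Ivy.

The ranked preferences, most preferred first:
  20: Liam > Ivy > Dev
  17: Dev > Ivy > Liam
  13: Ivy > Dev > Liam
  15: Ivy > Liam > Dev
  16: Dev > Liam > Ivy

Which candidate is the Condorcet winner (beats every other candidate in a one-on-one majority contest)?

Ivy

Ivy vs Dev: 48–33
Ivy vs Liam: 45–36
Ivy beats every other candidate.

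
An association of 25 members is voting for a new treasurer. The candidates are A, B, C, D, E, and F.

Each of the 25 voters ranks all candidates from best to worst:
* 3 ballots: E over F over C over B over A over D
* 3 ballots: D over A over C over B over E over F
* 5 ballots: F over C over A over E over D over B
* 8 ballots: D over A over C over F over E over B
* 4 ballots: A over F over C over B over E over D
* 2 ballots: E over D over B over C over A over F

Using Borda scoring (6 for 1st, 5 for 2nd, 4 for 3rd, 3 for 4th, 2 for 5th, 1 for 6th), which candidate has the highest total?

A: 3×2 + 3×5 + 5×4 + 8×5 + 4×6 + 2×2 = 109
B: 3×3 + 3×3 + 5×1 + 8×1 + 4×3 + 2×4 = 51
C: 3×4 + 3×4 + 5×5 + 8×4 + 4×4 + 2×3 = 103
D: 3×1 + 3×6 + 5×2 + 8×6 + 4×1 + 2×5 = 93
E: 3×6 + 3×2 + 5×3 + 8×2 + 4×2 + 2×6 = 75
F: 3×5 + 3×1 + 5×6 + 8×3 + 4×5 + 2×1 = 94

A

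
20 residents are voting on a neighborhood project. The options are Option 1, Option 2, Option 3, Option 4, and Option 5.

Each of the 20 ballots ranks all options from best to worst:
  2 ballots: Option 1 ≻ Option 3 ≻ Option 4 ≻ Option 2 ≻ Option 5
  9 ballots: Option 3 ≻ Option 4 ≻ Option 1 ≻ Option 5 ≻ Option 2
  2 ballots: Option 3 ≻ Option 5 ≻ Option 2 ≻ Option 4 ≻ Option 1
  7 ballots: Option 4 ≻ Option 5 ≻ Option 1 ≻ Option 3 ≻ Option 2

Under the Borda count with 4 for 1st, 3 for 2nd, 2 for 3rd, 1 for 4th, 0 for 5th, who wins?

Option 1: 2×4 + 9×2 + 2×0 + 7×2 = 40
Option 2: 2×1 + 9×0 + 2×2 + 7×0 = 6
Option 3: 2×3 + 9×4 + 2×4 + 7×1 = 57
Option 4: 2×2 + 9×3 + 2×1 + 7×4 = 61
Option 5: 2×0 + 9×1 + 2×3 + 7×3 = 36

Option 4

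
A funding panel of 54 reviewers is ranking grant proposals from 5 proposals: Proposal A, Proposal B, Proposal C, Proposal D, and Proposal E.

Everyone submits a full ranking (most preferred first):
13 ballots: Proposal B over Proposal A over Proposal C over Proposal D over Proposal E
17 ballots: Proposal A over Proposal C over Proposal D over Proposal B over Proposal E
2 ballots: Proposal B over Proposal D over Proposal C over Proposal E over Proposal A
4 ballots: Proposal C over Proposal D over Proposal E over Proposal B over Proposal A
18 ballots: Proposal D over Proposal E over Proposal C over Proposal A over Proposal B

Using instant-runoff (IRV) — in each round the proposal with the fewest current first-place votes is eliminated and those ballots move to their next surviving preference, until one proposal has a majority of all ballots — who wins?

Round 1: Proposal A 17, Proposal B 15, Proposal C 4, Proposal D 18, Proposal E 0. Proposal E eliminated.
Round 2: Proposal A 17, Proposal B 15, Proposal C 4, Proposal D 18. Proposal C eliminated.
Round 3: Proposal A 17, Proposal B 15, Proposal D 22. Proposal B eliminated.
Round 4: Proposal A 30, Proposal D 24. Proposal A has a majority (≥28).

Proposal A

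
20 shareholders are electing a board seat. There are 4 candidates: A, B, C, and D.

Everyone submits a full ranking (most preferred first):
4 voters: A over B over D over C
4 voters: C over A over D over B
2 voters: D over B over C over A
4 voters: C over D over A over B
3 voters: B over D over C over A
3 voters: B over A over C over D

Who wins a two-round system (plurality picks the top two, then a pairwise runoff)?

Round 1 first-place votes: A 4, B 6, C 8, D 2. C and B advance.
Runoff: C is ranked above B on 8 ballots, B above C on 12.

B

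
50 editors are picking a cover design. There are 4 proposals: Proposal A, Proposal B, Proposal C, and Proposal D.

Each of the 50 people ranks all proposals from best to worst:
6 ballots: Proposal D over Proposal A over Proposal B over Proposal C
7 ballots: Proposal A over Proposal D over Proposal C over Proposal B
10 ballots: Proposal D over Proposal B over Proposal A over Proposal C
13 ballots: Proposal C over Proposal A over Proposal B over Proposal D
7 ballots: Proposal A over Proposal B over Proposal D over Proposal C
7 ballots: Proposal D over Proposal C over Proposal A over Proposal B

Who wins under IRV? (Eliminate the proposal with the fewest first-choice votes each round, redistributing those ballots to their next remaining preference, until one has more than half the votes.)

Proposal A

Round 1: Proposal A 14, Proposal B 0, Proposal C 13, Proposal D 23. Proposal B eliminated.
Round 2: Proposal A 14, Proposal C 13, Proposal D 23. Proposal C eliminated.
Round 3: Proposal A 27, Proposal D 23. Proposal A has a majority (≥26).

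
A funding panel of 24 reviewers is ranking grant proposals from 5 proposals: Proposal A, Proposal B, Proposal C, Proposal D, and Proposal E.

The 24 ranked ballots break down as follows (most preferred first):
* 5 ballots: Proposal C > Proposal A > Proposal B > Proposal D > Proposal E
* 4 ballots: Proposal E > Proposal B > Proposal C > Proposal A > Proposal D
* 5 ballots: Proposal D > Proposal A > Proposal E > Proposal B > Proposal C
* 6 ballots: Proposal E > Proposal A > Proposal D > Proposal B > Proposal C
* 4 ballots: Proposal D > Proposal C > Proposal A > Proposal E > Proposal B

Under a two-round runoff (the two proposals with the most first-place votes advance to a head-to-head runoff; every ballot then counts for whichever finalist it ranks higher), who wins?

Proposal D

Round 1 first-place votes: Proposal A 0, Proposal B 0, Proposal C 5, Proposal D 9, Proposal E 10. Proposal E and Proposal D advance.
Runoff: Proposal E is ranked above Proposal D on 10 ballots, Proposal D above Proposal E on 14.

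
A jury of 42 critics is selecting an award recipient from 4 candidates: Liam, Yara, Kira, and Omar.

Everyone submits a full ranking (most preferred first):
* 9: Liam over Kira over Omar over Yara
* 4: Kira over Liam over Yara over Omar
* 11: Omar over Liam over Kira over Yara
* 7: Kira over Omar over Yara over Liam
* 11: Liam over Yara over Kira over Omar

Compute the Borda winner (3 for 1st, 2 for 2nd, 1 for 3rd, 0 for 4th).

Liam: 9×3 + 4×2 + 11×2 + 7×0 + 11×3 = 90
Yara: 9×0 + 4×1 + 11×0 + 7×1 + 11×2 = 33
Kira: 9×2 + 4×3 + 11×1 + 7×3 + 11×1 = 73
Omar: 9×1 + 4×0 + 11×3 + 7×2 + 11×0 = 56

Liam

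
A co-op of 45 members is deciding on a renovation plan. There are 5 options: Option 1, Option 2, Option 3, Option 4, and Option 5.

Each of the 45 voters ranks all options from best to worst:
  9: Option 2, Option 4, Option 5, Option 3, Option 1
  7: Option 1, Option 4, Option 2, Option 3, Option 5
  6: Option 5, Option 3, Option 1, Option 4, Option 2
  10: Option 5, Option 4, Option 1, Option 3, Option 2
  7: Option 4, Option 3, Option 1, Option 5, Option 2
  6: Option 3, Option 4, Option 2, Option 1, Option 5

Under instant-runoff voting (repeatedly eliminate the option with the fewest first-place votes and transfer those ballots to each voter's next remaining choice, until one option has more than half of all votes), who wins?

Option 4

Round 1: Option 1 7, Option 2 9, Option 3 6, Option 4 7, Option 5 16. Option 3 eliminated.
Round 2: Option 1 7, Option 2 9, Option 4 13, Option 5 16. Option 1 eliminated.
Round 3: Option 2 9, Option 4 20, Option 5 16. Option 2 eliminated.
Round 4: Option 4 29, Option 5 16. Option 4 has a majority (≥23).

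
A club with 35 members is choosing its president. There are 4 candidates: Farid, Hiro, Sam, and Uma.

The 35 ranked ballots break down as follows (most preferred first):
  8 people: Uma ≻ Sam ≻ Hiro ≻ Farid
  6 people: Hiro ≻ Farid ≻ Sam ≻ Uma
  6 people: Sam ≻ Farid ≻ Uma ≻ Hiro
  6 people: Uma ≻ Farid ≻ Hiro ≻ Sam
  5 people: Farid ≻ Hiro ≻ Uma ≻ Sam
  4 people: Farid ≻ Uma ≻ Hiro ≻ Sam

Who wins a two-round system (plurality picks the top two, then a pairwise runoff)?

Round 1 first-place votes: Farid 9, Hiro 6, Sam 6, Uma 14. Uma and Farid advance.
Runoff: Uma is ranked above Farid on 14 ballots, Farid above Uma on 21.

Farid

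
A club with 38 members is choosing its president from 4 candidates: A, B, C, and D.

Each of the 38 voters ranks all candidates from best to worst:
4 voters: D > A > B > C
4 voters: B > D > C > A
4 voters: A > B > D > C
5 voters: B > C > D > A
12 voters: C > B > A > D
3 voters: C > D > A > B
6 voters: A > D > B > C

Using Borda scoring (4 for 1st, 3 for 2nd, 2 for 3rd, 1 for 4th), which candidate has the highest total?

A: 4×3 + 4×1 + 4×4 + 5×1 + 12×2 + 3×2 + 6×4 = 91
B: 4×2 + 4×4 + 4×3 + 5×4 + 12×3 + 3×1 + 6×2 = 107
C: 4×1 + 4×2 + 4×1 + 5×3 + 12×4 + 3×4 + 6×1 = 97
D: 4×4 + 4×3 + 4×2 + 5×2 + 12×1 + 3×3 + 6×3 = 85

B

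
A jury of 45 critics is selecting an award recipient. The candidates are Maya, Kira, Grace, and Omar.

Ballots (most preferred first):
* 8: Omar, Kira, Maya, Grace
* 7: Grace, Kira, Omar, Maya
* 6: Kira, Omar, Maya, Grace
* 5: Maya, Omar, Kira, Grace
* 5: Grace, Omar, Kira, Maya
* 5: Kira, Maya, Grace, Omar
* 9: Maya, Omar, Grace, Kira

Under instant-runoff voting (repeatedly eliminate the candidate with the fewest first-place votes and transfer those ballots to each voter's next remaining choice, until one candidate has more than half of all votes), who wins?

Round 1: Maya 14, Kira 11, Grace 12, Omar 8. Omar eliminated.
Round 2: Maya 14, Kira 19, Grace 12. Grace eliminated.
Round 3: Maya 14, Kira 31. Kira has a majority (≥23).

Kira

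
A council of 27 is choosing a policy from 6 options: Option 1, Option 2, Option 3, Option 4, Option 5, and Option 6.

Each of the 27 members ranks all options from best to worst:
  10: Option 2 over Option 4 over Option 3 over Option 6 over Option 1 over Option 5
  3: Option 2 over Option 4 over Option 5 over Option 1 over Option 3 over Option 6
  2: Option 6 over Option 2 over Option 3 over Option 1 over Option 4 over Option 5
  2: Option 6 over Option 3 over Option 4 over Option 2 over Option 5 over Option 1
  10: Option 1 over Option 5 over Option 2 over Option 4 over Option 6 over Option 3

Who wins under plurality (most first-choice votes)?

Option 2

First-place votes: Option 1 10, Option 2 13, Option 3 0, Option 4 0, Option 5 0, Option 6 4.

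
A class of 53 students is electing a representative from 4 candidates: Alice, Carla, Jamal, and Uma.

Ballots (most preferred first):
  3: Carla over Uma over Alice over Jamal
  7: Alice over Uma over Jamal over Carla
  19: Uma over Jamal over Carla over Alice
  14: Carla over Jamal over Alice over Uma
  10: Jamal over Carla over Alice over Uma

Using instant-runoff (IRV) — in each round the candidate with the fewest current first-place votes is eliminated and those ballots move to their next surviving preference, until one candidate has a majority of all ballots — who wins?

Round 1: Alice 7, Carla 17, Jamal 10, Uma 19. Alice eliminated.
Round 2: Carla 17, Jamal 10, Uma 26. Jamal eliminated.
Round 3: Carla 27, Uma 26. Carla has a majority (≥27).

Carla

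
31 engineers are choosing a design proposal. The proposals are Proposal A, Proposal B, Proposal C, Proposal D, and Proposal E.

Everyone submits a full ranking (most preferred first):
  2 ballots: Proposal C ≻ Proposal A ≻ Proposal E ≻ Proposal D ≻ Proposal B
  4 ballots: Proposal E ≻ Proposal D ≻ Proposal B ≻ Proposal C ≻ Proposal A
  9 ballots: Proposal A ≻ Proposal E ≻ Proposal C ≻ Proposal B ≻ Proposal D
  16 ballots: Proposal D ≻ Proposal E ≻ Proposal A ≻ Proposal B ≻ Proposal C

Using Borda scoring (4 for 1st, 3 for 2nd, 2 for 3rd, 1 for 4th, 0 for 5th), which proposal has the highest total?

Proposal E

Proposal A: 2×3 + 4×0 + 9×4 + 16×2 = 74
Proposal B: 2×0 + 4×2 + 9×1 + 16×1 = 33
Proposal C: 2×4 + 4×1 + 9×2 + 16×0 = 30
Proposal D: 2×1 + 4×3 + 9×0 + 16×4 = 78
Proposal E: 2×2 + 4×4 + 9×3 + 16×3 = 95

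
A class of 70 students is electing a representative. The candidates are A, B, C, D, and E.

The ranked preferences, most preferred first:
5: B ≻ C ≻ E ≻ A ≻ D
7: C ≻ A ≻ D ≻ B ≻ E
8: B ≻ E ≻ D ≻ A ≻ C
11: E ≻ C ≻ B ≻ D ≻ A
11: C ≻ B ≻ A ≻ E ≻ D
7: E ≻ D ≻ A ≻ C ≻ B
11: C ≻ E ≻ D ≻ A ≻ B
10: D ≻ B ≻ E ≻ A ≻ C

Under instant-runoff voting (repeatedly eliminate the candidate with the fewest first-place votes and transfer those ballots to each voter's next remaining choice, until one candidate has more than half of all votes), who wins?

C

Round 1: A 0, B 13, C 29, D 10, E 18. A eliminated.
Round 2: B 13, C 29, D 10, E 18. D eliminated.
Round 3: B 23, C 29, E 18. E eliminated.
Round 4: B 23, C 47. C has a majority (≥36).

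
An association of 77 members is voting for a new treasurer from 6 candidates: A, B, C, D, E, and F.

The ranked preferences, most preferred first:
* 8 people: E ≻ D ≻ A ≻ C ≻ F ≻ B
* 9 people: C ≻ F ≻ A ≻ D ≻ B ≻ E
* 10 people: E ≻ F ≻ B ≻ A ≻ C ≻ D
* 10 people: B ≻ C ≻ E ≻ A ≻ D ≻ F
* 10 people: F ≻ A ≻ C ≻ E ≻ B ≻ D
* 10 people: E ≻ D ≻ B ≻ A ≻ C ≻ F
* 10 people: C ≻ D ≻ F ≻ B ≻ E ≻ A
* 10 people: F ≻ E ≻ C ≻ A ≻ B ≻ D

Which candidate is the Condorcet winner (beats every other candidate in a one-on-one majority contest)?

C

C vs A: 39–38
C vs B: 47–30
C vs D: 59–18
C vs E: 39–38
C vs F: 47–30
C beats every other candidate.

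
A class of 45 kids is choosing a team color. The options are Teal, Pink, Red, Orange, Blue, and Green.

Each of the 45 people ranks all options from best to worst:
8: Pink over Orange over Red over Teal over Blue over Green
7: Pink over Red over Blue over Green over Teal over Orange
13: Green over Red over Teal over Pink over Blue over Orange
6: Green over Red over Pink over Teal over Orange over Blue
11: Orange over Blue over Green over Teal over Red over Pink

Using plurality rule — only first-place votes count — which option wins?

Green

First-place votes: Teal 0, Pink 15, Red 0, Orange 11, Blue 0, Green 19.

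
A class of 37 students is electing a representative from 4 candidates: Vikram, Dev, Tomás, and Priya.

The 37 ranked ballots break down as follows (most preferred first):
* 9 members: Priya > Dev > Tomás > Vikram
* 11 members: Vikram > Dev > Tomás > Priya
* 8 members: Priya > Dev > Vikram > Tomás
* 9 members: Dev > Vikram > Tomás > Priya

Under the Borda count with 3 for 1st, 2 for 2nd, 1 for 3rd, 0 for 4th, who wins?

Vikram: 9×0 + 11×3 + 8×1 + 9×2 = 59
Dev: 9×2 + 11×2 + 8×2 + 9×3 = 83
Tomás: 9×1 + 11×1 + 8×0 + 9×1 = 29
Priya: 9×3 + 11×0 + 8×3 + 9×0 = 51

Dev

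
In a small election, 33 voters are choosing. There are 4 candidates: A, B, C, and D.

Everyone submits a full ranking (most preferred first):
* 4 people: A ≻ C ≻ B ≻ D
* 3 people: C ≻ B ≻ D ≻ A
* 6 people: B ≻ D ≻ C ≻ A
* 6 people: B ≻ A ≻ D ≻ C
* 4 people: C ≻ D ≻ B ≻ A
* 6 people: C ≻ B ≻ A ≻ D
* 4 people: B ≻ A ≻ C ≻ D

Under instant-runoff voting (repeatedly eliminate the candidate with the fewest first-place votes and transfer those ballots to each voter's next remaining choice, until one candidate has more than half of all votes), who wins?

C

Round 1: A 4, B 16, C 13, D 0. D eliminated.
Round 2: A 4, B 16, C 13. A eliminated.
Round 3: B 16, C 17. C has a majority (≥17).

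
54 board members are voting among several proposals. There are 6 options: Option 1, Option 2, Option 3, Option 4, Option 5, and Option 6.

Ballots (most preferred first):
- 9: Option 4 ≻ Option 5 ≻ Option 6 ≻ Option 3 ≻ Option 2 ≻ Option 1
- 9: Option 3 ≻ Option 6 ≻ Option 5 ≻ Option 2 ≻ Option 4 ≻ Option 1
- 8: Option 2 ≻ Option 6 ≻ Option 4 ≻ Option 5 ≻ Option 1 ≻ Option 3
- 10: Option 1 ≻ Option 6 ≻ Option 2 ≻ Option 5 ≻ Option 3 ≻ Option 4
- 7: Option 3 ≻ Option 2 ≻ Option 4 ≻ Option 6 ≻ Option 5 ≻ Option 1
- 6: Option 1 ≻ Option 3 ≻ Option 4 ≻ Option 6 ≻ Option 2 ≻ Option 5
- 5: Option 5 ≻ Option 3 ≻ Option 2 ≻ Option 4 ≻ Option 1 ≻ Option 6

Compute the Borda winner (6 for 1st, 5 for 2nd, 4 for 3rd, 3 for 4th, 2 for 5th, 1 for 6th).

Option 1: 9×1 + 9×1 + 8×2 + 10×6 + 7×1 + 6×6 + 5×2 = 147
Option 2: 9×2 + 9×3 + 8×6 + 10×4 + 7×5 + 6×2 + 5×4 = 200
Option 3: 9×3 + 9×6 + 8×1 + 10×2 + 7×6 + 6×5 + 5×5 = 206
Option 4: 9×6 + 9×2 + 8×4 + 10×1 + 7×4 + 6×4 + 5×3 = 181
Option 5: 9×5 + 9×4 + 8×3 + 10×3 + 7×2 + 6×1 + 5×6 = 185
Option 6: 9×4 + 9×5 + 8×5 + 10×5 + 7×3 + 6×3 + 5×1 = 215

Option 6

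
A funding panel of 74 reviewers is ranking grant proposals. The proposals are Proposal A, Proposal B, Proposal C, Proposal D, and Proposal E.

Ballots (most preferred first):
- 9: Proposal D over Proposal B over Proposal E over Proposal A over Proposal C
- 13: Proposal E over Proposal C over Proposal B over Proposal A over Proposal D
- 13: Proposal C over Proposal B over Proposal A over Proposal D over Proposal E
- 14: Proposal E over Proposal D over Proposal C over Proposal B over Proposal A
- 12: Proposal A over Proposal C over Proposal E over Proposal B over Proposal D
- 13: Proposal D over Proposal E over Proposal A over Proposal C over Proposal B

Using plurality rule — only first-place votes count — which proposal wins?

Proposal E

First-place votes: Proposal A 12, Proposal B 0, Proposal C 13, Proposal D 22, Proposal E 27.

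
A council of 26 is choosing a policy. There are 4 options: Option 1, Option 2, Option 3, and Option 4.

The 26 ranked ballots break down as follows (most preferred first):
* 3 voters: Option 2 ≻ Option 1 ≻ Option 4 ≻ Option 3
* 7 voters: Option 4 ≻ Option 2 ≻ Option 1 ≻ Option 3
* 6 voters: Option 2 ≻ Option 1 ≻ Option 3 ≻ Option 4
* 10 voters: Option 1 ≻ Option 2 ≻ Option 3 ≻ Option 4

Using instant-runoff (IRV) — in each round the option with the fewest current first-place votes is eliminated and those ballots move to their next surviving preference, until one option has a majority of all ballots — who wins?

Round 1: Option 1 10, Option 2 9, Option 3 0, Option 4 7. Option 3 eliminated.
Round 2: Option 1 10, Option 2 9, Option 4 7. Option 4 eliminated.
Round 3: Option 1 10, Option 2 16. Option 2 has a majority (≥14).

Option 2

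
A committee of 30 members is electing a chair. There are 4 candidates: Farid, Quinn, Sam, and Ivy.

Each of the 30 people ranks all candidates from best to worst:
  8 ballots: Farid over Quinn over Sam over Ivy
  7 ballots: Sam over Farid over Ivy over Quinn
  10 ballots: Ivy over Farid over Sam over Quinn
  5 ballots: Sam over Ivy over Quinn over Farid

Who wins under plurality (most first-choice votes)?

Sam

First-place votes: Farid 8, Quinn 0, Sam 12, Ivy 10.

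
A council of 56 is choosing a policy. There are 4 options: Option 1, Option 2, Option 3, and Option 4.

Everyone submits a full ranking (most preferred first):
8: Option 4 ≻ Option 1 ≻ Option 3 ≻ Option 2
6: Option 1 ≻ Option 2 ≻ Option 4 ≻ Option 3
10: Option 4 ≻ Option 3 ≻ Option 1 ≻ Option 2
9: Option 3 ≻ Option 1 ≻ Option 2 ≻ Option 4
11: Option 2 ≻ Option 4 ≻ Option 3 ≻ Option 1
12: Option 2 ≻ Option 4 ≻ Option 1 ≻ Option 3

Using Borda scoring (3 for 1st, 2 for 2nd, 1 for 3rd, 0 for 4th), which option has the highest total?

Option 1: 8×2 + 6×3 + 10×1 + 9×2 + 11×0 + 12×1 = 74
Option 2: 8×0 + 6×2 + 10×0 + 9×1 + 11×3 + 12×3 = 90
Option 3: 8×1 + 6×0 + 10×2 + 9×3 + 11×1 + 12×0 = 66
Option 4: 8×3 + 6×1 + 10×3 + 9×0 + 11×2 + 12×2 = 106

Option 4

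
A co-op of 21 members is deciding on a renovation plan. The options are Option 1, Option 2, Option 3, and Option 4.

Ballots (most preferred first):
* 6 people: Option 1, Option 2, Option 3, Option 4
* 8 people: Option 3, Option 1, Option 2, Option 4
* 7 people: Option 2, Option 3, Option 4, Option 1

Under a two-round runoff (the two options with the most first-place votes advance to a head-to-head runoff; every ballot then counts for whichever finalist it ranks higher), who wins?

Option 2

Round 1 first-place votes: Option 1 6, Option 2 7, Option 3 8, Option 4 0. Option 3 and Option 2 advance.
Runoff: Option 3 is ranked above Option 2 on 8 ballots, Option 2 above Option 3 on 13.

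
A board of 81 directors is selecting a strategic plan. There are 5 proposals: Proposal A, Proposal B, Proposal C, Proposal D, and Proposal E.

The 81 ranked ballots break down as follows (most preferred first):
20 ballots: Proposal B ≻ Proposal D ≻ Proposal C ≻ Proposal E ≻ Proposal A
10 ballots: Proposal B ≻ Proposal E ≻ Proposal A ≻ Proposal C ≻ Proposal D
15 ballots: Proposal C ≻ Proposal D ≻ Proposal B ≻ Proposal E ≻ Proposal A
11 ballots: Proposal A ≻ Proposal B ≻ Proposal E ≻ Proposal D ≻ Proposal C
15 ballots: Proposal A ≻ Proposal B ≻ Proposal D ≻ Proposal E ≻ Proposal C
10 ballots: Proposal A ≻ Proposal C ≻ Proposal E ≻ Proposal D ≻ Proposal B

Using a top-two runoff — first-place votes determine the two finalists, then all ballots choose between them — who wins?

Proposal B

Round 1 first-place votes: Proposal A 36, Proposal B 30, Proposal C 15, Proposal D 0, Proposal E 0. Proposal A and Proposal B advance.
Runoff: Proposal A is ranked above Proposal B on 36 ballots, Proposal B above Proposal A on 45.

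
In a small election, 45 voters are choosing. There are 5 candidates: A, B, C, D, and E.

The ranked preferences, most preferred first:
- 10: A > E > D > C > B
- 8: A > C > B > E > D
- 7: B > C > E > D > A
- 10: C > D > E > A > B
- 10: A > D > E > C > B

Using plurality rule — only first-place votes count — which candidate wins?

A

First-place votes: A 28, B 7, C 10, D 0, E 0.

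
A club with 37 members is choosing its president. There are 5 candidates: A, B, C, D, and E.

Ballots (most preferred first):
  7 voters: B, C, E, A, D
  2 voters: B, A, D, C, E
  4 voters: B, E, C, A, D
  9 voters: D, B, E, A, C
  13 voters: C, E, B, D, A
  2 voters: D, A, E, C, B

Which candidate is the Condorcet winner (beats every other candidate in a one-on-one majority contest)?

B vs A: 35–2
B vs C: 22–15
B vs D: 26–11
B vs E: 22–15
B beats every other candidate.

B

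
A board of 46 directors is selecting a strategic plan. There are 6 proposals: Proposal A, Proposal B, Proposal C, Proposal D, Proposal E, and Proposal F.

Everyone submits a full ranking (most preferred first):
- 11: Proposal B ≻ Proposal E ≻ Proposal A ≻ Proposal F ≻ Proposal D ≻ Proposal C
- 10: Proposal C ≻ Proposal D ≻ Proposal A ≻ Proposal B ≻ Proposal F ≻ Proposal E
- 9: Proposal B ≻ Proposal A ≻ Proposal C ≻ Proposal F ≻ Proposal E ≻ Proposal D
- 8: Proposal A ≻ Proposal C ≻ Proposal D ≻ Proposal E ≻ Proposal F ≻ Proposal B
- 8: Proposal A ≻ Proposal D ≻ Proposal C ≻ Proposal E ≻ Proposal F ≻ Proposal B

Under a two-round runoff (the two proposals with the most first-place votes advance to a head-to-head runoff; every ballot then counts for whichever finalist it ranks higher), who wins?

Proposal A

Round 1 first-place votes: Proposal A 16, Proposal B 20, Proposal C 10, Proposal D 0, Proposal E 0, Proposal F 0. Proposal B and Proposal A advance.
Runoff: Proposal B is ranked above Proposal A on 20 ballots, Proposal A above Proposal B on 26.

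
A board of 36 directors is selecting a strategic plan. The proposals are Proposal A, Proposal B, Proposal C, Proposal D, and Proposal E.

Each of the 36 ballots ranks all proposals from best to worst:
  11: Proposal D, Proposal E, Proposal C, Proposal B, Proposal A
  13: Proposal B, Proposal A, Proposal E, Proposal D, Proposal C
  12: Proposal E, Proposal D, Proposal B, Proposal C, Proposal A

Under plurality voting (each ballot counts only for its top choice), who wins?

Proposal B

First-place votes: Proposal A 0, Proposal B 13, Proposal C 0, Proposal D 11, Proposal E 12.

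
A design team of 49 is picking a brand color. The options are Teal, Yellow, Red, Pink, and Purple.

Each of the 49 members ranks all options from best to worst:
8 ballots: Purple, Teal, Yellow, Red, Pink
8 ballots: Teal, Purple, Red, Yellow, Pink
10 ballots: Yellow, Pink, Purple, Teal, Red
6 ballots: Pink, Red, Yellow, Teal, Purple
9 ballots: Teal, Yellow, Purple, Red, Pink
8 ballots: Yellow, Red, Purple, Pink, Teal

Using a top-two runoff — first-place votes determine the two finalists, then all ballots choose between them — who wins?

Teal

Round 1 first-place votes: Teal 17, Yellow 18, Red 0, Pink 6, Purple 8. Yellow and Teal advance.
Runoff: Yellow is ranked above Teal on 24 ballots, Teal above Yellow on 25.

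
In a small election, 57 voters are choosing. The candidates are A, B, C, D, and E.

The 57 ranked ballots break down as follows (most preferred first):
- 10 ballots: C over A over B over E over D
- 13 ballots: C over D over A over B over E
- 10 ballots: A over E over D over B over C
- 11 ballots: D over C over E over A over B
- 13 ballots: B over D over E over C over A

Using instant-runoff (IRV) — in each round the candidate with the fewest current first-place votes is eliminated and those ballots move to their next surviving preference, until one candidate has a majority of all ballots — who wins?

D

Round 1: A 10, B 13, C 23, D 11, E 0. E eliminated.
Round 2: A 10, B 13, C 23, D 11. A eliminated.
Round 3: B 13, C 23, D 21. B eliminated.
Round 4: C 23, D 34. D has a majority (≥29).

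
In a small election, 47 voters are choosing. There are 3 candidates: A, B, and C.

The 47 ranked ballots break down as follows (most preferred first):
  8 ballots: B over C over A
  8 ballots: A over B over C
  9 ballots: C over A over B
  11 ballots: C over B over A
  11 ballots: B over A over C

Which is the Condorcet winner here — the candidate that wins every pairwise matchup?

B vs A: 30–17
B vs C: 27–20
B beats every other candidate.

B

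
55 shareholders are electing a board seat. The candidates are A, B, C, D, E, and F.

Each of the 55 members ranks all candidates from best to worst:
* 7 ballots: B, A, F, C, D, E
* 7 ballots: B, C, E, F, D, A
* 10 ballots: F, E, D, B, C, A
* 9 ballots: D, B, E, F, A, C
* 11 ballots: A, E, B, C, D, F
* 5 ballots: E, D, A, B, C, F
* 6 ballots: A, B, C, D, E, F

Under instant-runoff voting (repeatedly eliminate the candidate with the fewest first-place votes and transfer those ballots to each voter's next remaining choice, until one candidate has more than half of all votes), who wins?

D

Round 1: A 17, B 14, C 0, D 9, E 5, F 10. C eliminated.
Round 2: A 17, B 14, D 9, E 5, F 10. E eliminated.
Round 3: A 17, B 14, D 14, F 10. F eliminated.
Round 4: A 17, B 14, D 24. B eliminated.
Round 5: A 24, D 31. D has a majority (≥28).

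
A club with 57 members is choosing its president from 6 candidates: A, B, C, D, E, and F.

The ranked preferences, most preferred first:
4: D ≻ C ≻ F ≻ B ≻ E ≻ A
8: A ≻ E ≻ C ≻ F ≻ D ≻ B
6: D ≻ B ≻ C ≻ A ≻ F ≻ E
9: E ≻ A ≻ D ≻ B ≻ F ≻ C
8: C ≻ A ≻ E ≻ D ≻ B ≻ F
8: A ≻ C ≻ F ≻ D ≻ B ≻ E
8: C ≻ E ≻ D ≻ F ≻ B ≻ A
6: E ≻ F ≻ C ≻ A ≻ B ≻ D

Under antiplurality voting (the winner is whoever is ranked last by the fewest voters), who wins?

D

Last-place votes: A 12, B 8, C 9, D 6, E 14, F 8.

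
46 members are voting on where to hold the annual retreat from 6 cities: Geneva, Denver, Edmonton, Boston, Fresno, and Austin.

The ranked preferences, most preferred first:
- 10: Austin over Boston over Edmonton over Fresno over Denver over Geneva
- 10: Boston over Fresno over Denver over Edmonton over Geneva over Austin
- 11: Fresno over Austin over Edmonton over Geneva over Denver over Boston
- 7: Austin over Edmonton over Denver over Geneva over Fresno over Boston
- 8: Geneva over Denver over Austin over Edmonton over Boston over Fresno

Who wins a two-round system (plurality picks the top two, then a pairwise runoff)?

Austin

Round 1 first-place votes: Geneva 8, Denver 0, Edmonton 0, Boston 10, Fresno 11, Austin 17. Austin and Fresno advance.
Runoff: Austin is ranked above Fresno on 25 ballots, Fresno above Austin on 21.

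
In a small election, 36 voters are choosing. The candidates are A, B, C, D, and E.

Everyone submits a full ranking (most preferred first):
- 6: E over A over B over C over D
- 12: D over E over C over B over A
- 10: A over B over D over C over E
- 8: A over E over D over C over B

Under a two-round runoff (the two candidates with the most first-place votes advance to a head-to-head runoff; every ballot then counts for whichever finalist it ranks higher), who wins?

A

Round 1 first-place votes: A 18, B 0, C 0, D 12, E 6. A and D advance.
Runoff: A is ranked above D on 24 ballots, D above A on 12.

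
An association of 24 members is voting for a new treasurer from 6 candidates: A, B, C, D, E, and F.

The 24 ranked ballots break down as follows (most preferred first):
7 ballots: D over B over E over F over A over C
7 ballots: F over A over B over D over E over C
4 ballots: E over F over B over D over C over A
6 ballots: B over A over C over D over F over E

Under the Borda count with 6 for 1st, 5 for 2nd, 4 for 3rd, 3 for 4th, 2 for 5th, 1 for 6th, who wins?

B

A: 7×2 + 7×5 + 4×1 + 6×5 = 83
B: 7×5 + 7×4 + 4×4 + 6×6 = 115
C: 7×1 + 7×1 + 4×2 + 6×4 = 46
D: 7×6 + 7×3 + 4×3 + 6×3 = 93
E: 7×4 + 7×2 + 4×6 + 6×1 = 72
F: 7×3 + 7×6 + 4×5 + 6×2 = 95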